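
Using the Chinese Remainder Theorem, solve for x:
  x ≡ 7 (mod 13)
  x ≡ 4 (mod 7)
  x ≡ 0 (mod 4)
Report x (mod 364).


Moduli 13, 7, 4 are pairwise coprime; by CRT there is a unique solution modulo M = 13 · 7 · 4 = 364.
Solve pairwise, accumulating the modulus:
  Start with x ≡ 7 (mod 13).
  Combine with x ≡ 4 (mod 7): since gcd(13, 7) = 1, we get a unique residue mod 91.
    Write x = 7 + 13·t and substitute into x ≡ 4 (mod 7): 13·t ≡ 4 − 7 = -3 (mod 7).
    Reduce coefficients mod 7: 6·t ≡ 4 (mod 7).
    The inverse of 6 mod 7 is 6 (since 6·6 = 36 = 5·7 + 1), so t ≡ 6·4 = 24 ≡ 3 (mod 7).
    Then x = 7 + 13·3 = 46, valid modulo lcm(13, 7) = 91: x ≡ 46 (mod 91).
  Combine with x ≡ 0 (mod 4): since gcd(91, 4) = 1, we get a unique residue mod 364.
    Write x = 46 + 91·t and substitute into x ≡ 0 (mod 4): 91·t ≡ 0 − 46 = -46 (mod 4).
    Reduce coefficients mod 4: 3·t ≡ 2 (mod 4).
    The inverse of 3 mod 4 is 3 (since 3·3 = 9 = 2·4 + 1), so t ≡ 3·2 = 6 ≡ 2 (mod 4).
    Then x = 46 + 91·2 = 228, valid modulo lcm(91, 4) = 364: x ≡ 228 (mod 364).
Verify: 228 mod 13 = 7 ✓, 228 mod 7 = 4 ✓, 228 mod 4 = 0 ✓.

x ≡ 228 (mod 364).


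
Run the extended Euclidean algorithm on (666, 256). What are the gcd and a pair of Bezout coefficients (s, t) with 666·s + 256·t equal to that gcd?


Euclidean algorithm on (666, 256) — divide until remainder is 0:
  666 = 2 · 256 + 154
  256 = 1 · 154 + 102
  154 = 1 · 102 + 52
  102 = 1 · 52 + 50
  52 = 1 · 50 + 2
  50 = 25 · 2 + 0
gcd(666, 256) = 2.
Track Bezout coefficients alongside the remainders: start with r₀ = 666 = a·1 + b·0 (s = 1, t = 0) and r₁ = 256 = a·0 + b·1 (s = 0, t = 1); each new remainder r_{k+1} = r_{k-1} − q_k·r_k inherits s_{k+1} = s_{k-1} − q_k·s_k, t_{k+1} = t_{k-1} − q_k·t_k, so r_k = a·s_k + b·t_k at every step:
  q = 2: r = 154, s = 1 − 2·0 = 1, t = 0 − 2·1 = -2  (check: 666·1 + 256·(-2) = 154)
  q = 1: r = 102, s = 0 − 1·1 = -1, t = 1 − 1·(-2) = 3  (check: 666·(-1) + 256·3 = 102)
  q = 1: r = 52, s = 1 − 1·(-1) = 2, t = -2 − 1·3 = -5  (check: 666·2 + 256·(-5) = 52)
  q = 1: r = 50, s = -1 − 1·2 = -3, t = 3 − 1·(-5) = 8  (check: 666·(-3) + 256·8 = 50)
  q = 1: r = 2, s = 2 − 1·(-3) = 5, t = -5 − 1·8 = -13  (check: 666·5 + 256·(-13) = 2)
The row with r = 2 (the gcd) gives the Bezout coefficients s = 5, t = -13.
Result: 666 · (5) + 256 · (-13) = 2.

gcd(666, 256) = 2; s = 5, t = -13 (check: 666·5 + 256·(-13) = 2).


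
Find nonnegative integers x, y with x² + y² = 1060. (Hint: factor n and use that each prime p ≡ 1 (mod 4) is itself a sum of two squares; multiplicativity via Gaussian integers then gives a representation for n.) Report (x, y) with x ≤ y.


Step 1: Factor n = 1060 = 2^2 · 5 · 53.
Step 2: Check the mod-4 condition on each prime factor: 2 = 2 (special); 5 ≡ 1 (mod 4), exponent 1; 53 ≡ 1 (mod 4), exponent 1.
All primes ≡ 3 (mod 4) appear to even exponent (or don't appear), so by the two-squares theorem n IS expressible as a sum of two squares.
Step 3: Build a representation. Group n = k² · m with k = 2 and m = 5 · 53 = 265 (a product of primes ≡ 1 (mod 4)); a representation of m scales to one of n via (k·x)² + (k·y)² = k²(x² + y²). Each prime p ≡ 1 (mod 4) is itself a sum of two squares; find a² by testing p − a² for a perfect square:
  5: 5 − 1² = 4 = 2² ⇒ 5 = 1² + 2².
  53: 53 − 1² = 52, 53 − 2² = 49 = 7² ⇒ 53 = 2² + 7².
  Combine using the Brahmagupta–Fibonacci identity (a² + b²)(c² + d²) = (ac − bd)² + (ad + bc)² = (ac + bd)² + (ad − bc)²:
  5 · 53 = 265: from (1² + 2²)(2² + 7²), take (1·2 − 2·7, 1·7 + 2·2) = (2 − 14, 7 + 4) = (-12, 11); dropping signs (only squares matter) gives (12, 11); check 12² + 11² = 144 + 121 = 265 ✓.
  Scale by k = 2: (2·12, 2·11) = (24, 22).
Step 4: Order so x ≤ y and verify: 22² + 24² = 484 + 576 = 1060 = n. ✓

n = 1060 = 22² + 24² (one valid representation with x ≤ y).


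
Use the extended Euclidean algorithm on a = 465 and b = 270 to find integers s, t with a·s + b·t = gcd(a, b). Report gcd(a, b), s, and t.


Euclidean algorithm on (465, 270) — divide until remainder is 0:
  465 = 1 · 270 + 195
  270 = 1 · 195 + 75
  195 = 2 · 75 + 45
  75 = 1 · 45 + 30
  45 = 1 · 30 + 15
  30 = 2 · 15 + 0
gcd(465, 270) = 15.
Track Bezout coefficients alongside the remainders: start with r₀ = 465 = a·1 + b·0 (s = 1, t = 0) and r₁ = 270 = a·0 + b·1 (s = 0, t = 1); each new remainder r_{k+1} = r_{k-1} − q_k·r_k inherits s_{k+1} = s_{k-1} − q_k·s_k, t_{k+1} = t_{k-1} − q_k·t_k, so r_k = a·s_k + b·t_k at every step:
  q = 1: r = 195, s = 1 − 1·0 = 1, t = 0 − 1·1 = -1  (check: 465·1 + 270·(-1) = 195)
  q = 1: r = 75, s = 0 − 1·1 = -1, t = 1 − 1·(-1) = 2  (check: 465·(-1) + 270·2 = 75)
  q = 2: r = 45, s = 1 − 2·(-1) = 3, t = -1 − 2·2 = -5  (check: 465·3 + 270·(-5) = 45)
  q = 1: r = 30, s = -1 − 1·3 = -4, t = 2 − 1·(-5) = 7  (check: 465·(-4) + 270·7 = 30)
  q = 1: r = 15, s = 3 − 1·(-4) = 7, t = -5 − 1·7 = -12  (check: 465·7 + 270·(-12) = 15)
The row with r = 15 (the gcd) gives the Bezout coefficients s = 7, t = -12.
Result: 465 · (7) + 270 · (-12) = 15.

gcd(465, 270) = 15; s = 7, t = -12 (check: 465·7 + 270·(-12) = 15).


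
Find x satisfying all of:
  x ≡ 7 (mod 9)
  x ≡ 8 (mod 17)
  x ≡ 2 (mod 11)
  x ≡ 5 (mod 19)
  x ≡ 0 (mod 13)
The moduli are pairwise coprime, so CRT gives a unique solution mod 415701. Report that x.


Product of moduli M = 9 · 17 · 11 · 19 · 13 = 415701.
Merge one congruence at a time:
  Start: x ≡ 7 (mod 9).
  Combine with x ≡ 8 (mod 17); new modulus lcm = 153.
    Write x = 7 + 9·t and substitute into x ≡ 8 (mod 17): 9·t ≡ 8 − 7 = 1 (mod 17).
    The inverse of 9 mod 17 is 2 (since 9·2 = 18 = 1·17 + 1), so t ≡ 2·1 = 2 ≡ 2 (mod 17).
    Then x = 7 + 9·2 = 25, valid modulo lcm(9, 17) = 153: x ≡ 25 (mod 153).
  Combine with x ≡ 2 (mod 11); new modulus lcm = 1683.
    Write x = 25 + 153·t and substitute into x ≡ 2 (mod 11): 153·t ≡ 2 − 25 = -23 (mod 11).
    Reduce coefficients mod 11: 10·t ≡ 10 (mod 11).
    The inverse of 10 mod 11 is 10 (since 10·10 = 100 = 9·11 + 1), so t ≡ 10·10 = 100 ≡ 1 (mod 11).
    Then x = 25 + 153·1 = 178, valid modulo lcm(153, 11) = 1683: x ≡ 178 (mod 1683).
  Combine with x ≡ 5 (mod 19); new modulus lcm = 31977.
    Write x = 178 + 1683·t and substitute into x ≡ 5 (mod 19): 1683·t ≡ 5 − 178 = -173 (mod 19).
    Reduce coefficients mod 19: 11·t ≡ 17 (mod 19).
    The inverse of 11 mod 19 is 7 (since 11·7 = 77 = 4·19 + 1), so t ≡ 7·17 = 119 ≡ 5 (mod 19).
    Then x = 178 + 1683·5 = 8593, valid modulo lcm(1683, 19) = 31977: x ≡ 8593 (mod 31977).
  Combine with x ≡ 0 (mod 13); new modulus lcm = 415701.
    Write x = 8593 + 31977·t and substitute into x ≡ 0 (mod 13): 31977·t ≡ 0 − 8593 = -8593 (mod 13).
    Reduce coefficients mod 13: 10·t ≡ 0 (mod 13).
    The inverse of 10 mod 13 is 4 (since 10·4 = 40 = 3·13 + 1), so t ≡ 4·0 = 0 ≡ 0 (mod 13).
    Then x = 8593 + 31977·0 = 8593, valid modulo lcm(31977, 13) = 415701: x ≡ 8593 (mod 415701).
Verify against each original: 8593 mod 9 = 7, 8593 mod 17 = 8, 8593 mod 11 = 2, 8593 mod 19 = 5, 8593 mod 13 = 0.

x ≡ 8593 (mod 415701).


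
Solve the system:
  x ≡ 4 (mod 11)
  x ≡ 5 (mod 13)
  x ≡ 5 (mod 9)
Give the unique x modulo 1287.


Moduli 11, 13, 9 are pairwise coprime; by CRT there is a unique solution modulo M = 11 · 13 · 9 = 1287.
Solve pairwise, accumulating the modulus:
  Start with x ≡ 4 (mod 11).
  Combine with x ≡ 5 (mod 13): since gcd(11, 13) = 1, we get a unique residue mod 143.
    Write x = 4 + 11·t and substitute into x ≡ 5 (mod 13): 11·t ≡ 5 − 4 = 1 (mod 13).
    The inverse of 11 mod 13 is 6 (since 11·6 = 66 = 5·13 + 1), so t ≡ 6·1 = 6 ≡ 6 (mod 13).
    Then x = 4 + 11·6 = 70, valid modulo lcm(11, 13) = 143: x ≡ 70 (mod 143).
  Combine with x ≡ 5 (mod 9): since gcd(143, 9) = 1, we get a unique residue mod 1287.
    Write x = 70 + 143·t and substitute into x ≡ 5 (mod 9): 143·t ≡ 5 − 70 = -65 (mod 9).
    Reduce coefficients mod 9: 8·t ≡ 7 (mod 9).
    The inverse of 8 mod 9 is 8 (since 8·8 = 64 = 7·9 + 1), so t ≡ 8·7 = 56 ≡ 2 (mod 9).
    Then x = 70 + 143·2 = 356, valid modulo lcm(143, 9) = 1287: x ≡ 356 (mod 1287).
Verify: 356 mod 11 = 4 ✓, 356 mod 13 = 5 ✓, 356 mod 9 = 5 ✓.

x ≡ 356 (mod 1287).


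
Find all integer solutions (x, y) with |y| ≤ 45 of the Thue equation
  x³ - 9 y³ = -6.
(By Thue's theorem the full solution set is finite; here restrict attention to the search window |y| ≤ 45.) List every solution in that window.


The equation is x³ - 9y³ = -6. For fixed y, x³ = 9·y³ − 6, so a solution requires the RHS to be a perfect cube.
Strategy: iterate y from -45 to 45, compute RHS = 9·y³ − 6, and check whether it is a (positive or negative) perfect cube.
Check small values of y:
  y = 0: RHS = -6 is not a perfect cube.
  y = 1: RHS = 3 is not a perfect cube.
  y = -1: RHS = -15 is not a perfect cube.
  y = 2: RHS = 66 is not a perfect cube.
  y = -2: RHS = -78 is not a perfect cube.
  y = 3: RHS = 237 is not a perfect cube.
  y = -3: RHS = -249 is not a perfect cube.
Continuing the search up to |y| = 45 finds no solutions either.
No (x, y) in the scanned range satisfies the equation.

No integer solutions with |y| ≤ 45.


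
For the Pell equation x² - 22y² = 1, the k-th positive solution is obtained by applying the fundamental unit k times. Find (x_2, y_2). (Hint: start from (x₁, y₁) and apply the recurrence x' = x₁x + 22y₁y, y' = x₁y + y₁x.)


Step 1: Find the fundamental solution (x₁, y₁) of x² - 22y² = 1.
  Expand √22 as a continued fraction. a₀ = ⌊√22⌋ = 4; iterate m_{k+1} = d_k·a_k − m_k, d_{k+1} = (22 − m_{k+1}²)/d_k, a_{k+1} = ⌊(a₀ + m_{k+1})/d_{k+1}⌋ (starting m₀ = 0, d₀ = 1), with convergents p_k = a_k·p_{k-1} + p_{k-2}, q_k = a_k·q_{k-1} + q_{k-2} (p₋₁ = 1, q₋₁ = 0):
  k = 0: a₀ = 4; p₀/q₀ = 4/1; p₀² − 22·q₀² = 16 − 22 = -6.
  k = 1: m = 4, d = 6, a = ⌊(4 + 4)/6⌋ = 1; p/q = (1·4 + 1)/(1·1 + 0) = 5/1; p² − 22·q² = 25 − 22 = 3.
  k = 2: m = 2, d = 3, a = ⌊(4 + 2)/3⌋ = 2; p/q = (2·5 + 4)/(2·1 + 1) = 14/3; p² − 22·q² = 196 − 198 = -2.
  k = 3: m = 4, d = 2, a = ⌊(4 + 4)/2⌋ = 4; p/q = (4·14 + 5)/(4·3 + 1) = 61/13; p² − 22·q² = 3721 − 3718 = 3.
  k = 4: m = 4, d = 3, a = ⌊(4 + 4)/3⌋ = 2; p/q = (2·61 + 14)/(2·13 + 3) = 136/29; p² − 22·q² = 18496 − 18502 = -6.
  k = 5: m = 2, d = 6, a = ⌊(4 + 2)/6⌋ = 1; p/q = (1·136 + 61)/(1·29 + 13) = 197/42; p² − 22·q² = 38809 − 38808 = 1.
  The first convergent with p² − 22·q² = 1 gives the fundamental solution (x₁, y₁) = (197, 42).
Step 2: Apply the recurrence (x_{n+1}, y_{n+1}) = (x₁x_n + 22y₁y_n, x₁y_n + y₁x_n) repeatedly.
  From (x_1, y_1) = (197, 42): x_2 = 197·197 + 22·42·42 = 77617; y_2 = 197·42 + 42·197 = 16548.
Step 3: Verify x_2² - 22·y_2² = 6024398689 - 6024398688 = 1 (should be 1). ✓

(x_1, y_1) = (197, 42); (x_2, y_2) = (77617, 16548).


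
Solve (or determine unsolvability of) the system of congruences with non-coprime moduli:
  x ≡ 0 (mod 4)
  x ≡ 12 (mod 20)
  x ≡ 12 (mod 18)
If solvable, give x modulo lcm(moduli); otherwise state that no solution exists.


Moduli 4, 20, 18 are not pairwise coprime, so CRT works modulo lcm(m_i) when all pairwise compatibility conditions hold.
Pairwise compatibility: gcd(m_i, m_j) must divide a_i - a_j for every pair.
Merge one congruence at a time:
  Start: x ≡ 0 (mod 4).
  Combine with x ≡ 12 (mod 20): gcd(4, 20) = 4; 12 - 0 = 12, which IS divisible by 4, so compatible.
    Write x = 0 + 4·t and substitute into x ≡ 12 (mod 20): 4·t ≡ 12 − 0 = 12 (mod 20).
    Divide the congruence (and modulus) by g = 4: 1·t ≡ 3 (mod 5).
    So t ≡ 3 (mod 5).
    Then x = 0 + 4·3 = 12, valid modulo lcm(4, 20) = 20: x ≡ 12 (mod 20).
  Combine with x ≡ 12 (mod 18): gcd(20, 18) = 2; 12 - 12 = 0, which IS divisible by 2, so compatible.
    Write x = 12 + 20·t and substitute into x ≡ 12 (mod 18): 20·t ≡ 12 − 12 = 0 (mod 18).
    Divide the congruence (and modulus) by g = 2: 10·t ≡ 0 (mod 9).
    Reduce coefficients mod 9: 1·t ≡ 0 (mod 9).
    So t ≡ 0 (mod 9).
    Then x = 12 + 20·0 = 12, valid modulo lcm(20, 18) = 180: x ≡ 12 (mod 180).
Verify: 12 mod 4 = 0, 12 mod 20 = 12, 12 mod 18 = 12.

x ≡ 12 (mod 180).


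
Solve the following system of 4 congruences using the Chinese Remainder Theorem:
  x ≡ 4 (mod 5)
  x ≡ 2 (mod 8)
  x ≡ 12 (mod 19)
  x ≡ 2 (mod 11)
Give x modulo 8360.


Product of moduli M = 5 · 8 · 19 · 11 = 8360.
Merge one congruence at a time:
  Start: x ≡ 4 (mod 5).
  Combine with x ≡ 2 (mod 8); new modulus lcm = 40.
    Write x = 4 + 5·t and substitute into x ≡ 2 (mod 8): 5·t ≡ 2 − 4 = -2 (mod 8).
    Reduce coefficients mod 8: 5·t ≡ 6 (mod 8).
    The inverse of 5 mod 8 is 5 (since 5·5 = 25 = 3·8 + 1), so t ≡ 5·6 = 30 ≡ 6 (mod 8).
    Then x = 4 + 5·6 = 34, valid modulo lcm(5, 8) = 40: x ≡ 34 (mod 40).
  Combine with x ≡ 12 (mod 19); new modulus lcm = 760.
    Write x = 34 + 40·t and substitute into x ≡ 12 (mod 19): 40·t ≡ 12 − 34 = -22 (mod 19).
    Reduce coefficients mod 19: 2·t ≡ 16 (mod 19).
    The inverse of 2 mod 19 is 10 (since 2·10 = 20 = 1·19 + 1), so t ≡ 10·16 = 160 ≡ 8 (mod 19).
    Then x = 34 + 40·8 = 354, valid modulo lcm(40, 19) = 760: x ≡ 354 (mod 760).
  Combine with x ≡ 2 (mod 11); new modulus lcm = 8360.
    Write x = 354 + 760·t and substitute into x ≡ 2 (mod 11): 760·t ≡ 2 − 354 = -352 (mod 11).
    Reduce coefficients mod 11: 1·t ≡ 0 (mod 11).
    So t ≡ 0 (mod 11).
    Then x = 354 + 760·0 = 354, valid modulo lcm(760, 11) = 8360: x ≡ 354 (mod 8360).
Verify against each original: 354 mod 5 = 4, 354 mod 8 = 2, 354 mod 19 = 12, 354 mod 11 = 2.

x ≡ 354 (mod 8360).


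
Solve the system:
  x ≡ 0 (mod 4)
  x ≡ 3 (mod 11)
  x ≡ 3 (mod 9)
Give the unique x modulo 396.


Moduli 4, 11, 9 are pairwise coprime; by CRT there is a unique solution modulo M = 4 · 11 · 9 = 396.
Solve pairwise, accumulating the modulus:
  Start with x ≡ 0 (mod 4).
  Combine with x ≡ 3 (mod 11): since gcd(4, 11) = 1, we get a unique residue mod 44.
    Write x = 0 + 4·t and substitute into x ≡ 3 (mod 11): 4·t ≡ 3 − 0 = 3 (mod 11).
    The inverse of 4 mod 11 is 3 (since 4·3 = 12 = 1·11 + 1), so t ≡ 3·3 = 9 ≡ 9 (mod 11).
    Then x = 0 + 4·9 = 36, valid modulo lcm(4, 11) = 44: x ≡ 36 (mod 44).
  Combine with x ≡ 3 (mod 9): since gcd(44, 9) = 1, we get a unique residue mod 396.
    Write x = 36 + 44·t and substitute into x ≡ 3 (mod 9): 44·t ≡ 3 − 36 = -33 (mod 9).
    Reduce coefficients mod 9: 8·t ≡ 3 (mod 9).
    The inverse of 8 mod 9 is 8 (since 8·8 = 64 = 7·9 + 1), so t ≡ 8·3 = 24 ≡ 6 (mod 9).
    Then x = 36 + 44·6 = 300, valid modulo lcm(44, 9) = 396: x ≡ 300 (mod 396).
Verify: 300 mod 4 = 0 ✓, 300 mod 11 = 3 ✓, 300 mod 9 = 3 ✓.

x ≡ 300 (mod 396).


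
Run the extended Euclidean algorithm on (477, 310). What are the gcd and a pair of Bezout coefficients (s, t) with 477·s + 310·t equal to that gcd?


Euclidean algorithm on (477, 310) — divide until remainder is 0:
  477 = 1 · 310 + 167
  310 = 1 · 167 + 143
  167 = 1 · 143 + 24
  143 = 5 · 24 + 23
  24 = 1 · 23 + 1
  23 = 23 · 1 + 0
gcd(477, 310) = 1.
Track Bezout coefficients alongside the remainders: start with r₀ = 477 = a·1 + b·0 (s = 1, t = 0) and r₁ = 310 = a·0 + b·1 (s = 0, t = 1); each new remainder r_{k+1} = r_{k-1} − q_k·r_k inherits s_{k+1} = s_{k-1} − q_k·s_k, t_{k+1} = t_{k-1} − q_k·t_k, so r_k = a·s_k + b·t_k at every step:
  q = 1: r = 167, s = 1 − 1·0 = 1, t = 0 − 1·1 = -1  (check: 477·1 + 310·(-1) = 167)
  q = 1: r = 143, s = 0 − 1·1 = -1, t = 1 − 1·(-1) = 2  (check: 477·(-1) + 310·2 = 143)
  q = 1: r = 24, s = 1 − 1·(-1) = 2, t = -1 − 1·2 = -3  (check: 477·2 + 310·(-3) = 24)
  q = 5: r = 23, s = -1 − 5·2 = -11, t = 2 − 5·(-3) = 17  (check: 477·(-11) + 310·17 = 23)
  q = 1: r = 1, s = 2 − 1·(-11) = 13, t = -3 − 1·17 = -20  (check: 477·13 + 310·(-20) = 1)
The row with r = 1 (the gcd) gives the Bezout coefficients s = 13, t = -20.
Result: 477 · (13) + 310 · (-20) = 1.

gcd(477, 310) = 1; s = 13, t = -20 (check: 477·13 + 310·(-20) = 1).


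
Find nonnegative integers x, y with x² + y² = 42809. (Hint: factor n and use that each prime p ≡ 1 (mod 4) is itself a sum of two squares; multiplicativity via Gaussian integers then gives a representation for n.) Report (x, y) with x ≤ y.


Step 1: Factor n = 42809 = 13 · 37 · 89.
Step 2: Check the mod-4 condition on each prime factor: 13 ≡ 1 (mod 4), exponent 1; 37 ≡ 1 (mod 4), exponent 1; 89 ≡ 1 (mod 4), exponent 1.
All primes ≡ 3 (mod 4) appear to even exponent (or don't appear), so by the two-squares theorem n IS expressible as a sum of two squares.
Step 3: Build a representation. Here n = 13 · 37 · 89 is a product of primes ≡ 1 (mod 4). Each prime p ≡ 1 (mod 4) is itself a sum of two squares; find a² by testing p − a² for a perfect square:
  13: 13 − 1² = 12, 13 − 2² = 9 = 3² ⇒ 13 = 2² + 3².
  37: 37 − 1² = 36 = 6² ⇒ 37 = 1² + 6².
  89: 89 − 1² = 88, 89 − 2² = 85, 89 − 3² = 80, 89 − 4² = 73, 89 − 5² = 64 = 8² ⇒ 89 = 5² + 8².
  Combine using the Brahmagupta–Fibonacci identity (a² + b²)(c² + d²) = (ac − bd)² + (ad + bc)² = (ac + bd)² + (ad − bc)²:
  13 · 37 = 481: from (2² + 3²)(1² + 6²), take (2·1 − 3·6, 2·6 + 3·1) = (2 − 18, 12 + 3) = (-16, 15); dropping signs (only squares matter) gives (16, 15); check 16² + 15² = 256 + 225 = 481 ✓.
  481 · 89 = 42809: from (16² + 15²)(5² + 8²), take (16·5 − 15·8, 16·8 + 15·5) = (80 − 120, 128 + 75) = (-40, 203); dropping signs (only squares matter) gives (40, 203); check 40² + 203² = 1600 + 41209 = 42809 ✓.
Step 4: Order so x ≤ y and verify: 40² + 203² = 1600 + 41209 = 42809 = n. ✓

n = 42809 = 40² + 203² (one valid representation with x ≤ y).


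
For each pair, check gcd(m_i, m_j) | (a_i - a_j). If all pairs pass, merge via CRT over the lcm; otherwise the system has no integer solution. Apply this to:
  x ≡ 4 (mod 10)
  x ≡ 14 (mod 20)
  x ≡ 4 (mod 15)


Moduli 10, 20, 15 are not pairwise coprime, so CRT works modulo lcm(m_i) when all pairwise compatibility conditions hold.
Pairwise compatibility: gcd(m_i, m_j) must divide a_i - a_j for every pair.
Merge one congruence at a time:
  Start: x ≡ 4 (mod 10).
  Combine with x ≡ 14 (mod 20): gcd(10, 20) = 10; 14 - 4 = 10, which IS divisible by 10, so compatible.
    Write x = 4 + 10·t and substitute into x ≡ 14 (mod 20): 10·t ≡ 14 − 4 = 10 (mod 20).
    Divide the congruence (and modulus) by g = 10: 1·t ≡ 1 (mod 2).
    So t ≡ 1 (mod 2).
    Then x = 4 + 10·1 = 14, valid modulo lcm(10, 20) = 20: x ≡ 14 (mod 20).
  Combine with x ≡ 4 (mod 15): gcd(20, 15) = 5; 4 - 14 = -10, which IS divisible by 5, so compatible.
    Write x = 14 + 20·t and substitute into x ≡ 4 (mod 15): 20·t ≡ 4 − 14 = -10 (mod 15).
    Divide the congruence (and modulus) by g = 5: 4·t ≡ -2 (mod 3).
    Reduce coefficients mod 3: 1·t ≡ 1 (mod 3).
    So t ≡ 1 (mod 3).
    Then x = 14 + 20·1 = 34, valid modulo lcm(20, 15) = 60: x ≡ 34 (mod 60).
Verify: 34 mod 10 = 4, 34 mod 20 = 14, 34 mod 15 = 4.

x ≡ 34 (mod 60).


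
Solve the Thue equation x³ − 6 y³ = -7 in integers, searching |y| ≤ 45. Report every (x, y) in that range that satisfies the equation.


The equation is x³ - 6y³ = -7. For fixed y, x³ = 6·y³ − 7, so a solution requires the RHS to be a perfect cube.
Strategy: iterate y from -45 to 45, compute RHS = 6·y³ − 7, and check whether it is a (positive or negative) perfect cube.
Check small values of y:
  y = 0: RHS = -7 is not a perfect cube.
  y = 1: RHS = -1 = (-1)³ ⇒ x = -1 works.
  y = -1: RHS = -13 is not a perfect cube.
  y = 2: RHS = 41 is not a perfect cube.
  y = -2: RHS = -55 is not a perfect cube.
  y = 3: RHS = 155 is not a perfect cube.
  y = -3: RHS = -169 is not a perfect cube.
Continuing the search up to |y| = 45 finds no further solutions beyond those listed.
Collected solutions: (-1, 1).

Solutions (with |y| ≤ 45): (-1, 1).


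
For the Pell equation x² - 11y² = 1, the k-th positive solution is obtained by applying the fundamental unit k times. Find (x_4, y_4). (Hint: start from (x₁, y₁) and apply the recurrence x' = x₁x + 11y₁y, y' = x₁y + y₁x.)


Step 1: Find the fundamental solution (x₁, y₁) of x² - 11y² = 1.
  Expand √11 as a continued fraction. a₀ = ⌊√11⌋ = 3; iterate m_{k+1} = d_k·a_k − m_k, d_{k+1} = (11 − m_{k+1}²)/d_k, a_{k+1} = ⌊(a₀ + m_{k+1})/d_{k+1}⌋ (starting m₀ = 0, d₀ = 1), with convergents p_k = a_k·p_{k-1} + p_{k-2}, q_k = a_k·q_{k-1} + q_{k-2} (p₋₁ = 1, q₋₁ = 0):
  k = 0: a₀ = 3; p₀/q₀ = 3/1; p₀² − 11·q₀² = 9 − 11 = -2.
  k = 1: m = 3, d = 2, a = ⌊(3 + 3)/2⌋ = 3; p/q = (3·3 + 1)/(3·1 + 0) = 10/3; p² − 11·q² = 100 − 99 = 1.
  The first convergent with p² − 11·q² = 1 gives the fundamental solution (x₁, y₁) = (10, 3).
Step 2: Apply the recurrence (x_{n+1}, y_{n+1}) = (x₁x_n + 11y₁y_n, x₁y_n + y₁x_n) repeatedly.
  From (x_1, y_1) = (10, 3): x_2 = 10·10 + 11·3·3 = 199; y_2 = 10·3 + 3·10 = 60.
  From (x_2, y_2) = (199, 60): x_3 = 10·199 + 11·3·60 = 3970; y_3 = 10·60 + 3·199 = 1197.
  From (x_3, y_3) = (3970, 1197): x_4 = 10·3970 + 11·3·1197 = 79201; y_4 = 10·1197 + 3·3970 = 23880.
Step 3: Verify x_4² - 11·y_4² = 6272798401 - 6272798400 = 1 (should be 1). ✓

(x_1, y_1) = (10, 3); (x_4, y_4) = (79201, 23880).


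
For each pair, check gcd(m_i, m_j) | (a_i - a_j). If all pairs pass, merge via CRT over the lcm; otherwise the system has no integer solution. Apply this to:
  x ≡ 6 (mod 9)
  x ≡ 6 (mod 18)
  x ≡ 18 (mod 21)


Moduli 9, 18, 21 are not pairwise coprime, so CRT works modulo lcm(m_i) when all pairwise compatibility conditions hold.
Pairwise compatibility: gcd(m_i, m_j) must divide a_i - a_j for every pair.
Merge one congruence at a time:
  Start: x ≡ 6 (mod 9).
  Combine with x ≡ 6 (mod 18): gcd(9, 18) = 9; 6 - 6 = 0, which IS divisible by 9, so compatible.
    Write x = 6 + 9·t and substitute into x ≡ 6 (mod 18): 9·t ≡ 6 − 6 = 0 (mod 18).
    Divide the congruence (and modulus) by g = 9: 1·t ≡ 0 (mod 2).
    So t ≡ 0 (mod 2).
    Then x = 6 + 9·0 = 6, valid modulo lcm(9, 18) = 18: x ≡ 6 (mod 18).
  Combine with x ≡ 18 (mod 21): gcd(18, 21) = 3; 18 - 6 = 12, which IS divisible by 3, so compatible.
    Write x = 6 + 18·t and substitute into x ≡ 18 (mod 21): 18·t ≡ 18 − 6 = 12 (mod 21).
    Divide the congruence (and modulus) by g = 3: 6·t ≡ 4 (mod 7).
    The inverse of 6 mod 7 is 6 (since 6·6 = 36 = 5·7 + 1), so t ≡ 6·4 = 24 ≡ 3 (mod 7).
    Then x = 6 + 18·3 = 60, valid modulo lcm(18, 21) = 126: x ≡ 60 (mod 126).
Verify: 60 mod 9 = 6, 60 mod 18 = 6, 60 mod 21 = 18.

x ≡ 60 (mod 126).


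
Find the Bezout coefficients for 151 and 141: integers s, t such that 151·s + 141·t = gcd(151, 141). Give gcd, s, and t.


Euclidean algorithm on (151, 141) — divide until remainder is 0:
  151 = 1 · 141 + 10
  141 = 14 · 10 + 1
  10 = 10 · 1 + 0
gcd(151, 141) = 1.
Track Bezout coefficients alongside the remainders: start with r₀ = 151 = a·1 + b·0 (s = 1, t = 0) and r₁ = 141 = a·0 + b·1 (s = 0, t = 1); each new remainder r_{k+1} = r_{k-1} − q_k·r_k inherits s_{k+1} = s_{k-1} − q_k·s_k, t_{k+1} = t_{k-1} − q_k·t_k, so r_k = a·s_k + b·t_k at every step:
  q = 1: r = 10, s = 1 − 1·0 = 1, t = 0 − 1·1 = -1  (check: 151·1 + 141·(-1) = 10)
  q = 14: r = 1, s = 0 − 14·1 = -14, t = 1 − 14·(-1) = 15  (check: 151·(-14) + 141·15 = 1)
The row with r = 1 (the gcd) gives the Bezout coefficients s = -14, t = 15.
Result: 151 · (-14) + 141 · (15) = 1.

gcd(151, 141) = 1; s = -14, t = 15 (check: 151·(-14) + 141·15 = 1).


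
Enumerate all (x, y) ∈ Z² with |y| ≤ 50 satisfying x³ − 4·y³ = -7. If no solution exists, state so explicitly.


The equation is x³ - 4y³ = -7. For fixed y, x³ = 4·y³ − 7, so a solution requires the RHS to be a perfect cube.
Strategy: iterate y from -50 to 50, compute RHS = 4·y³ − 7, and check whether it is a (positive or negative) perfect cube.
Check small values of y:
  y = 0: RHS = -7 is not a perfect cube.
  y = 1: RHS = -3 is not a perfect cube.
  y = -1: RHS = -11 is not a perfect cube.
  y = 2: RHS = 25 is not a perfect cube.
  y = -2: RHS = -39 is not a perfect cube.
  y = 3: RHS = 101 is not a perfect cube.
  y = -3: RHS = -115 is not a perfect cube.
Continuing the search up to |y| = 50 finds no solutions either.
No (x, y) in the scanned range satisfies the equation.

No integer solutions with |y| ≤ 50.


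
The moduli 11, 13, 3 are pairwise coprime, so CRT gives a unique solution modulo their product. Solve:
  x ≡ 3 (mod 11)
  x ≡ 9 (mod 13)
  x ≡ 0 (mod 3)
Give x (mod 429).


Moduli 11, 13, 3 are pairwise coprime; by CRT there is a unique solution modulo M = 11 · 13 · 3 = 429.
Solve pairwise, accumulating the modulus:
  Start with x ≡ 3 (mod 11).
  Combine with x ≡ 9 (mod 13): since gcd(11, 13) = 1, we get a unique residue mod 143.
    Write x = 3 + 11·t and substitute into x ≡ 9 (mod 13): 11·t ≡ 9 − 3 = 6 (mod 13).
    The inverse of 11 mod 13 is 6 (since 11·6 = 66 = 5·13 + 1), so t ≡ 6·6 = 36 ≡ 10 (mod 13).
    Then x = 3 + 11·10 = 113, valid modulo lcm(11, 13) = 143: x ≡ 113 (mod 143).
  Combine with x ≡ 0 (mod 3): since gcd(143, 3) = 1, we get a unique residue mod 429.
    Write x = 113 + 143·t and substitute into x ≡ 0 (mod 3): 143·t ≡ 0 − 113 = -113 (mod 3).
    Reduce coefficients mod 3: 2·t ≡ 1 (mod 3).
    The inverse of 2 mod 3 is 2 (since 2·2 = 4 = 1·3 + 1), so t ≡ 2·1 = 2 ≡ 2 (mod 3).
    Then x = 113 + 143·2 = 399, valid modulo lcm(143, 3) = 429: x ≡ 399 (mod 429).
Verify: 399 mod 11 = 3 ✓, 399 mod 13 = 9 ✓, 399 mod 3 = 0 ✓.

x ≡ 399 (mod 429).


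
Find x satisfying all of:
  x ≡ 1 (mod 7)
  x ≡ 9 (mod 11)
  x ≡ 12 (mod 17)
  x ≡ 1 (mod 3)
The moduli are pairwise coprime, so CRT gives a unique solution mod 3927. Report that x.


Product of moduli M = 7 · 11 · 17 · 3 = 3927.
Merge one congruence at a time:
  Start: x ≡ 1 (mod 7).
  Combine with x ≡ 9 (mod 11); new modulus lcm = 77.
    Write x = 1 + 7·t and substitute into x ≡ 9 (mod 11): 7·t ≡ 9 − 1 = 8 (mod 11).
    The inverse of 7 mod 11 is 8 (since 7·8 = 56 = 5·11 + 1), so t ≡ 8·8 = 64 ≡ 9 (mod 11).
    Then x = 1 + 7·9 = 64, valid modulo lcm(7, 11) = 77: x ≡ 64 (mod 77).
  Combine with x ≡ 12 (mod 17); new modulus lcm = 1309.
    Write x = 64 + 77·t and substitute into x ≡ 12 (mod 17): 77·t ≡ 12 − 64 = -52 (mod 17).
    Reduce coefficients mod 17: 9·t ≡ 16 (mod 17).
    The inverse of 9 mod 17 is 2 (since 9·2 = 18 = 1·17 + 1), so t ≡ 2·16 = 32 ≡ 15 (mod 17).
    Then x = 64 + 77·15 = 1219, valid modulo lcm(77, 17) = 1309: x ≡ 1219 (mod 1309).
  Combine with x ≡ 1 (mod 3); new modulus lcm = 3927.
    Write x = 1219 + 1309·t and substitute into x ≡ 1 (mod 3): 1309·t ≡ 1 − 1219 = -1218 (mod 3).
    Reduce coefficients mod 3: 1·t ≡ 0 (mod 3).
    So t ≡ 0 (mod 3).
    Then x = 1219 + 1309·0 = 1219, valid modulo lcm(1309, 3) = 3927: x ≡ 1219 (mod 3927).
Verify against each original: 1219 mod 7 = 1, 1219 mod 11 = 9, 1219 mod 17 = 12, 1219 mod 3 = 1.

x ≡ 1219 (mod 3927).


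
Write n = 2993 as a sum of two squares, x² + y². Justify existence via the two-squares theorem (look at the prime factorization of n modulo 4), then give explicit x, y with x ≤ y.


Step 1: Factor n = 2993 = 41 · 73.
Step 2: Check the mod-4 condition on each prime factor: 41 ≡ 1 (mod 4), exponent 1; 73 ≡ 1 (mod 4), exponent 1.
All primes ≡ 3 (mod 4) appear to even exponent (or don't appear), so by the two-squares theorem n IS expressible as a sum of two squares.
Step 3: Build a representation. Here n = 41 · 73 is a product of primes ≡ 1 (mod 4). Each prime p ≡ 1 (mod 4) is itself a sum of two squares; find a² by testing p − a² for a perfect square:
  41: 41 − 1² = 40, 41 − 2² = 37, 41 − 3² = 32, 41 − 4² = 25 = 5² ⇒ 41 = 4² + 5².
  73: 73 − 1² = 72, 73 − 2² = 69, 73 − 3² = 64 = 8² ⇒ 73 = 3² + 8².
  Combine using the Brahmagupta–Fibonacci identity (a² + b²)(c² + d²) = (ac − bd)² + (ad + bc)² = (ac + bd)² + (ad − bc)²:
  41 · 73 = 2993: from (4² + 5²)(3² + 8²), take (4·3 − 5·8, 4·8 + 5·3) = (12 − 40, 32 + 15) = (-28, 47); dropping signs (only squares matter) gives (28, 47); check 28² + 47² = 784 + 2209 = 2993 ✓.
Step 4: Order so x ≤ y and verify: 28² + 47² = 784 + 2209 = 2993 = n. ✓

n = 2993 = 28² + 47² (one valid representation with x ≤ y).


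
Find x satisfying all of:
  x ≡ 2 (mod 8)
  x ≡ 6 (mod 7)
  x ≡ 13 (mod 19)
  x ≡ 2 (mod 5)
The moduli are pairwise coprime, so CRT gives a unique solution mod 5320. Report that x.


Product of moduli M = 8 · 7 · 19 · 5 = 5320.
Merge one congruence at a time:
  Start: x ≡ 2 (mod 8).
  Combine with x ≡ 6 (mod 7); new modulus lcm = 56.
    Write x = 2 + 8·t and substitute into x ≡ 6 (mod 7): 8·t ≡ 6 − 2 = 4 (mod 7).
    Reduce coefficients mod 7: 1·t ≡ 4 (mod 7).
    So t ≡ 4 (mod 7).
    Then x = 2 + 8·4 = 34, valid modulo lcm(8, 7) = 56: x ≡ 34 (mod 56).
  Combine with x ≡ 13 (mod 19); new modulus lcm = 1064.
    Write x = 34 + 56·t and substitute into x ≡ 13 (mod 19): 56·t ≡ 13 − 34 = -21 (mod 19).
    Reduce coefficients mod 19: 18·t ≡ 17 (mod 19).
    The inverse of 18 mod 19 is 18 (since 18·18 = 324 = 17·19 + 1), so t ≡ 18·17 = 306 ≡ 2 (mod 19).
    Then x = 34 + 56·2 = 146, valid modulo lcm(56, 19) = 1064: x ≡ 146 (mod 1064).
  Combine with x ≡ 2 (mod 5); new modulus lcm = 5320.
    Write x = 146 + 1064·t and substitute into x ≡ 2 (mod 5): 1064·t ≡ 2 − 146 = -144 (mod 5).
    Reduce coefficients mod 5: 4·t ≡ 1 (mod 5).
    The inverse of 4 mod 5 is 4 (since 4·4 = 16 = 3·5 + 1), so t ≡ 4·1 = 4 ≡ 4 (mod 5).
    Then x = 146 + 1064·4 = 4402, valid modulo lcm(1064, 5) = 5320: x ≡ 4402 (mod 5320).
Verify against each original: 4402 mod 8 = 2, 4402 mod 7 = 6, 4402 mod 19 = 13, 4402 mod 5 = 2.

x ≡ 4402 (mod 5320).


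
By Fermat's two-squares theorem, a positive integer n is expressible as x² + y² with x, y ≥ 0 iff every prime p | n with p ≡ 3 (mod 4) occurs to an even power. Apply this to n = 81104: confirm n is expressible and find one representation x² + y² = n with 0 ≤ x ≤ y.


Step 1: Factor n = 81104 = 2^4 · 37 · 137.
Step 2: Check the mod-4 condition on each prime factor: 2 = 2 (special); 37 ≡ 1 (mod 4), exponent 1; 137 ≡ 1 (mod 4), exponent 1.
All primes ≡ 3 (mod 4) appear to even exponent (or don't appear), so by the two-squares theorem n IS expressible as a sum of two squares.
Step 3: Build a representation. Group n = k² · m with k = 4 and m = 37 · 137 = 5069 (a product of primes ≡ 1 (mod 4)); a representation of m scales to one of n via (k·x)² + (k·y)² = k²(x² + y²). Each prime p ≡ 1 (mod 4) is itself a sum of two squares; find a² by testing p − a² for a perfect square:
  37: 37 − 1² = 36 = 6² ⇒ 37 = 1² + 6².
  137: 137 − 1² = 136, 137 − 2² = 133, 137 − 3² = 128, 137 − 4² = 121 = 11² ⇒ 137 = 4² + 11².
  Combine using the Brahmagupta–Fibonacci identity (a² + b²)(c² + d²) = (ac − bd)² + (ad + bc)² = (ac + bd)² + (ad − bc)²:
  37 · 137 = 5069: from (1² + 6²)(4² + 11²), take (1·4 − 6·11, 1·11 + 6·4) = (4 − 66, 11 + 24) = (-62, 35); dropping signs (only squares matter) gives (62, 35); check 62² + 35² = 3844 + 1225 = 5069 ✓.
  Scale by k = 4: (4·62, 4·35) = (248, 140).
Step 4: Order so x ≤ y and verify: 140² + 248² = 19600 + 61504 = 81104 = n. ✓

n = 81104 = 140² + 248² (one valid representation with x ≤ y).


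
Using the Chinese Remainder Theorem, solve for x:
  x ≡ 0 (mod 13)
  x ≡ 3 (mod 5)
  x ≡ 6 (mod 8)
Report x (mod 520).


Moduli 13, 5, 8 are pairwise coprime; by CRT there is a unique solution modulo M = 13 · 5 · 8 = 520.
Solve pairwise, accumulating the modulus:
  Start with x ≡ 0 (mod 13).
  Combine with x ≡ 3 (mod 5): since gcd(13, 5) = 1, we get a unique residue mod 65.
    Write x = 0 + 13·t and substitute into x ≡ 3 (mod 5): 13·t ≡ 3 − 0 = 3 (mod 5).
    Reduce coefficients mod 5: 3·t ≡ 3 (mod 5).
    The inverse of 3 mod 5 is 2 (since 3·2 = 6 = 1·5 + 1), so t ≡ 2·3 = 6 ≡ 1 (mod 5).
    Then x = 0 + 13·1 = 13, valid modulo lcm(13, 5) = 65: x ≡ 13 (mod 65).
  Combine with x ≡ 6 (mod 8): since gcd(65, 8) = 1, we get a unique residue mod 520.
    Write x = 13 + 65·t and substitute into x ≡ 6 (mod 8): 65·t ≡ 6 − 13 = -7 (mod 8).
    Reduce coefficients mod 8: 1·t ≡ 1 (mod 8).
    So t ≡ 1 (mod 8).
    Then x = 13 + 65·1 = 78, valid modulo lcm(65, 8) = 520: x ≡ 78 (mod 520).
Verify: 78 mod 13 = 0 ✓, 78 mod 5 = 3 ✓, 78 mod 8 = 6 ✓.

x ≡ 78 (mod 520).


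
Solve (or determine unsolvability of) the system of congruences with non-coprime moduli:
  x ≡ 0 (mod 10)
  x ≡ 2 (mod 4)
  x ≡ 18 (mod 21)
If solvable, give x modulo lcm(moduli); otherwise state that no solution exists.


Moduli 10, 4, 21 are not pairwise coprime, so CRT works modulo lcm(m_i) when all pairwise compatibility conditions hold.
Pairwise compatibility: gcd(m_i, m_j) must divide a_i - a_j for every pair.
Merge one congruence at a time:
  Start: x ≡ 0 (mod 10).
  Combine with x ≡ 2 (mod 4): gcd(10, 4) = 2; 2 - 0 = 2, which IS divisible by 2, so compatible.
    Write x = 0 + 10·t and substitute into x ≡ 2 (mod 4): 10·t ≡ 2 − 0 = 2 (mod 4).
    Divide the congruence (and modulus) by g = 2: 5·t ≡ 1 (mod 2).
    Reduce coefficients mod 2: 1·t ≡ 1 (mod 2).
    So t ≡ 1 (mod 2).
    Then x = 0 + 10·1 = 10, valid modulo lcm(10, 4) = 20: x ≡ 10 (mod 20).
  Combine with x ≡ 18 (mod 21): gcd(20, 21) = 1; 18 - 10 = 8, which IS divisible by 1, so compatible.
    Write x = 10 + 20·t and substitute into x ≡ 18 (mod 21): 20·t ≡ 18 − 10 = 8 (mod 21).
    The inverse of 20 mod 21 is 20 (since 20·20 = 400 = 19·21 + 1), so t ≡ 20·8 = 160 ≡ 13 (mod 21).
    Then x = 10 + 20·13 = 270, valid modulo lcm(20, 21) = 420: x ≡ 270 (mod 420).
Verify: 270 mod 10 = 0, 270 mod 4 = 2, 270 mod 21 = 18.

x ≡ 270 (mod 420).


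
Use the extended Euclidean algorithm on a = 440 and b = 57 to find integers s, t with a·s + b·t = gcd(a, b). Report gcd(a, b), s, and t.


Euclidean algorithm on (440, 57) — divide until remainder is 0:
  440 = 7 · 57 + 41
  57 = 1 · 41 + 16
  41 = 2 · 16 + 9
  16 = 1 · 9 + 7
  9 = 1 · 7 + 2
  7 = 3 · 2 + 1
  2 = 2 · 1 + 0
gcd(440, 57) = 1.
Track Bezout coefficients alongside the remainders: start with r₀ = 440 = a·1 + b·0 (s = 1, t = 0) and r₁ = 57 = a·0 + b·1 (s = 0, t = 1); each new remainder r_{k+1} = r_{k-1} − q_k·r_k inherits s_{k+1} = s_{k-1} − q_k·s_k, t_{k+1} = t_{k-1} − q_k·t_k, so r_k = a·s_k + b·t_k at every step:
  q = 7: r = 41, s = 1 − 7·0 = 1, t = 0 − 7·1 = -7  (check: 440·1 + 57·(-7) = 41)
  q = 1: r = 16, s = 0 − 1·1 = -1, t = 1 − 1·(-7) = 8  (check: 440·(-1) + 57·8 = 16)
  q = 2: r = 9, s = 1 − 2·(-1) = 3, t = -7 − 2·8 = -23  (check: 440·3 + 57·(-23) = 9)
  q = 1: r = 7, s = -1 − 1·3 = -4, t = 8 − 1·(-23) = 31  (check: 440·(-4) + 57·31 = 7)
  q = 1: r = 2, s = 3 − 1·(-4) = 7, t = -23 − 1·31 = -54  (check: 440·7 + 57·(-54) = 2)
  q = 3: r = 1, s = -4 − 3·7 = -25, t = 31 − 3·(-54) = 193  (check: 440·(-25) + 57·193 = 1)
The row with r = 1 (the gcd) gives the Bezout coefficients s = -25, t = 193.
Result: 440 · (-25) + 57 · (193) = 1.

gcd(440, 57) = 1; s = -25, t = 193 (check: 440·(-25) + 57·193 = 1).


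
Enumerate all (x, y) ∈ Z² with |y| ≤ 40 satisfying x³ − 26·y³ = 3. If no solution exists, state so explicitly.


The equation is x³ - 26y³ = 3. For fixed y, x³ = 26·y³ + 3, so a solution requires the RHS to be a perfect cube.
Strategy: iterate y from -40 to 40, compute RHS = 26·y³ + 3, and check whether it is a (positive or negative) perfect cube.
Check small values of y:
  y = 0: RHS = 3 is not a perfect cube.
  y = 1: RHS = 29 is not a perfect cube.
  y = -1: RHS = -23 is not a perfect cube.
  y = 2: RHS = 211 is not a perfect cube.
  y = -2: RHS = -205 is not a perfect cube.
  y = 3: RHS = 705 is not a perfect cube.
  y = -3: RHS = -699 is not a perfect cube.
Continuing the search up to |y| = 40 finds no solutions either.
No (x, y) in the scanned range satisfies the equation.

No integer solutions with |y| ≤ 40.


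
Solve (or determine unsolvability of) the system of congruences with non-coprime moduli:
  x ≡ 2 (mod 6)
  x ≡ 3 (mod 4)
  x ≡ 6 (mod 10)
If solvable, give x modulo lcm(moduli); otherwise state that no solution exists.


Moduli 6, 4, 10 are not pairwise coprime, so CRT works modulo lcm(m_i) when all pairwise compatibility conditions hold.
Pairwise compatibility: gcd(m_i, m_j) must divide a_i - a_j for every pair.
Merge one congruence at a time:
  Start: x ≡ 2 (mod 6).
  Combine with x ≡ 3 (mod 4): gcd(6, 4) = 2, and 3 - 2 = 1 is NOT divisible by 2.
    ⇒ system is inconsistent (no integer solution).

No solution (the system is inconsistent).


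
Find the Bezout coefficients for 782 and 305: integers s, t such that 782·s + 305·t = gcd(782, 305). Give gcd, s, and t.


Euclidean algorithm on (782, 305) — divide until remainder is 0:
  782 = 2 · 305 + 172
  305 = 1 · 172 + 133
  172 = 1 · 133 + 39
  133 = 3 · 39 + 16
  39 = 2 · 16 + 7
  16 = 2 · 7 + 2
  7 = 3 · 2 + 1
  2 = 2 · 1 + 0
gcd(782, 305) = 1.
Track Bezout coefficients alongside the remainders: start with r₀ = 782 = a·1 + b·0 (s = 1, t = 0) and r₁ = 305 = a·0 + b·1 (s = 0, t = 1); each new remainder r_{k+1} = r_{k-1} − q_k·r_k inherits s_{k+1} = s_{k-1} − q_k·s_k, t_{k+1} = t_{k-1} − q_k·t_k, so r_k = a·s_k + b·t_k at every step:
  q = 2: r = 172, s = 1 − 2·0 = 1, t = 0 − 2·1 = -2  (check: 782·1 + 305·(-2) = 172)
  q = 1: r = 133, s = 0 − 1·1 = -1, t = 1 − 1·(-2) = 3  (check: 782·(-1) + 305·3 = 133)
  q = 1: r = 39, s = 1 − 1·(-1) = 2, t = -2 − 1·3 = -5  (check: 782·2 + 305·(-5) = 39)
  q = 3: r = 16, s = -1 − 3·2 = -7, t = 3 − 3·(-5) = 18  (check: 782·(-7) + 305·18 = 16)
  q = 2: r = 7, s = 2 − 2·(-7) = 16, t = -5 − 2·18 = -41  (check: 782·16 + 305·(-41) = 7)
  q = 2: r = 2, s = -7 − 2·16 = -39, t = 18 − 2·(-41) = 100  (check: 782·(-39) + 305·100 = 2)
  q = 3: r = 1, s = 16 − 3·(-39) = 133, t = -41 − 3·100 = -341  (check: 782·133 + 305·(-341) = 1)
The row with r = 1 (the gcd) gives the Bezout coefficients s = 133, t = -341.
Result: 782 · (133) + 305 · (-341) = 1.

gcd(782, 305) = 1; s = 133, t = -341 (check: 782·133 + 305·(-341) = 1).


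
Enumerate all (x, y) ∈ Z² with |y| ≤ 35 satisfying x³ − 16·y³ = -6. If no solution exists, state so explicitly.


The equation is x³ - 16y³ = -6. For fixed y, x³ = 16·y³ − 6, so a solution requires the RHS to be a perfect cube.
Strategy: iterate y from -35 to 35, compute RHS = 16·y³ − 6, and check whether it is a (positive or negative) perfect cube.
Check small values of y:
  y = 0: RHS = -6 is not a perfect cube.
  y = 1: RHS = 10 is not a perfect cube.
  y = -1: RHS = -22 is not a perfect cube.
  y = 2: RHS = 122 is not a perfect cube.
  y = -2: RHS = -134 is not a perfect cube.
  y = 3: RHS = 426 is not a perfect cube.
  y = -3: RHS = -438 is not a perfect cube.
Continuing the search up to |y| = 35 finds no solutions either.
No (x, y) in the scanned range satisfies the equation.

No integer solutions with |y| ≤ 35.


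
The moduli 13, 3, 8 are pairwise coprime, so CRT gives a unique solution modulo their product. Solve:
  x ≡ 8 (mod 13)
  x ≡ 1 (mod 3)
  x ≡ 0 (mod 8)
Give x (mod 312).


Moduli 13, 3, 8 are pairwise coprime; by CRT there is a unique solution modulo M = 13 · 3 · 8 = 312.
Solve pairwise, accumulating the modulus:
  Start with x ≡ 8 (mod 13).
  Combine with x ≡ 1 (mod 3): since gcd(13, 3) = 1, we get a unique residue mod 39.
    Write x = 8 + 13·t and substitute into x ≡ 1 (mod 3): 13·t ≡ 1 − 8 = -7 (mod 3).
    Reduce coefficients mod 3: 1·t ≡ 2 (mod 3).
    So t ≡ 2 (mod 3).
    Then x = 8 + 13·2 = 34, valid modulo lcm(13, 3) = 39: x ≡ 34 (mod 39).
  Combine with x ≡ 0 (mod 8): since gcd(39, 8) = 1, we get a unique residue mod 312.
    Write x = 34 + 39·t and substitute into x ≡ 0 (mod 8): 39·t ≡ 0 − 34 = -34 (mod 8).
    Reduce coefficients mod 8: 7·t ≡ 6 (mod 8).
    The inverse of 7 mod 8 is 7 (since 7·7 = 49 = 6·8 + 1), so t ≡ 7·6 = 42 ≡ 2 (mod 8).
    Then x = 34 + 39·2 = 112, valid modulo lcm(39, 8) = 312: x ≡ 112 (mod 312).
Verify: 112 mod 13 = 8 ✓, 112 mod 3 = 1 ✓, 112 mod 8 = 0 ✓.

x ≡ 112 (mod 312).
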